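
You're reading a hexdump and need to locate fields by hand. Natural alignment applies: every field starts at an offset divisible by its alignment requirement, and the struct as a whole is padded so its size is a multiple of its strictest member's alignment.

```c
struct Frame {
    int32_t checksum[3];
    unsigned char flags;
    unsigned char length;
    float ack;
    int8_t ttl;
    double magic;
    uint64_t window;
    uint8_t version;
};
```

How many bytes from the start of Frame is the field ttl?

checksum at 0 (size 12, align 4) → ends 12
flags at 12 (size 1, align 1) → ends 13
length at 13 (size 1, align 1) → ends 14
pad 2 to align 4 for ack
ack at 16 (size 4, align 4) → ends 20
ttl at 20 (size 1, align 1) → ends 21

20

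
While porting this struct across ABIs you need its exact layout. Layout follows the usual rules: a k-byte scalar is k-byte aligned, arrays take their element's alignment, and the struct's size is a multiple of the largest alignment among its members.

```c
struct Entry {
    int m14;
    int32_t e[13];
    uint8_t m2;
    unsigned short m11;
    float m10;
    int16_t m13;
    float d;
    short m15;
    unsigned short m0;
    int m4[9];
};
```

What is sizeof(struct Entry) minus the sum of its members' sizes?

@0: m14 [4B, align 4] → 4
@4: e [52B, align 4] → 56
@56: m2 [1B, align 1] → 57
+1 pad (align 2)
@58: m11 [2B, align 2] → 60
@60: m10 [4B, align 4] → 64
@64: m13 [2B, align 2] → 66
+2 pad (align 4)
@68: d [4B, align 4] → 72
@72: m15 [2B, align 2] → 74
@74: m0 [2B, align 2] → 76
@76: m4 [36B, align 4] → 112
size 112, align 4
data bytes 109, size 112 → padding 3

3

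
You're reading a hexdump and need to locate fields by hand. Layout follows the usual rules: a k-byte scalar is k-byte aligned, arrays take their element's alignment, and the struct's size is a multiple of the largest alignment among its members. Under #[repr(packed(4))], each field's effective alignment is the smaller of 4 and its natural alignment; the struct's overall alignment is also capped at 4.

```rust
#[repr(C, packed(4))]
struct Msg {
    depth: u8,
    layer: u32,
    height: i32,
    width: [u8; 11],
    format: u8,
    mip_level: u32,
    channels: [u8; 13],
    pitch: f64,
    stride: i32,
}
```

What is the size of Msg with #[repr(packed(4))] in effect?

0..1  depth  (1B, 1-aligned)
1..4  -- padding (3B)
4..8  layer  (4B, 4-aligned)
8..12  height  (4B, 4-aligned)
12..23  width  (11B, 1-aligned)
23..24  format  (1B, 1-aligned)
24..28  mip_level  (4B, 4-aligned)
28..41  channels  (13B, 1-aligned)
41..44  -- padding (3B)
44..52  pitch  (8B, 4-aligned)
52..56  stride  (4B, 4-aligned)
sizeof = 56, alignof = 4

56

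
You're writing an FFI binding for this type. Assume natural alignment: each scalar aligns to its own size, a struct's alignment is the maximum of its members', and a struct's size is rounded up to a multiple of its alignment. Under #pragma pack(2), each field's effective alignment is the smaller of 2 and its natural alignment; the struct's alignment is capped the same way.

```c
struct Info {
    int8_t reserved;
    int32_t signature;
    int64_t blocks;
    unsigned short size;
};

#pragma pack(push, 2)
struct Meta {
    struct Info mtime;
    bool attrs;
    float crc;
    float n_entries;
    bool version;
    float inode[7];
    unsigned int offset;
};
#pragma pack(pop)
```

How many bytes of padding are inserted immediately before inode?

1

Info: @0: reserved [1B, align 1] → 1; +3 pad (align 4); @4: signature [4B, align 4] → 8; @8: blocks [8B, align 8] → 16; @16: size [2B, align 2] → 18; +6 tail pad (align 8); size 24, align 8
@0: mtime [24B, align 2] → 24
@24: attrs [1B, align 1] → 25
+1 pad (align 2)
@26: crc [4B, align 2] → 30
@30: n_entries [4B, align 2] → 34
@34: version [1B, align 1] → 35
+1 pad (align 2)
@36: inode [28B, align 2] → 64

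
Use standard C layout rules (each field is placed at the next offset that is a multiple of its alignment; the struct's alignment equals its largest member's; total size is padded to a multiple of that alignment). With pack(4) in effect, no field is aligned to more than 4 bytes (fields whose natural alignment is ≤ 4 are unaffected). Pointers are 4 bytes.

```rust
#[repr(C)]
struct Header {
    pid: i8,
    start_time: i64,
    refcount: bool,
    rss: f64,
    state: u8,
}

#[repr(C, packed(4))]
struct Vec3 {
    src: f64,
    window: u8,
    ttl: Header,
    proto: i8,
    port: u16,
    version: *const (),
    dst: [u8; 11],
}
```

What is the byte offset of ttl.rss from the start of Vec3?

36

Header: 0..1  pid  (1B, 1-aligned); 1..8  -- padding (7B); 8..16  start_time  (8B, 8-aligned); 16..17  refcount  (1B, 1-aligned); 17..24  -- padding (7B); 24..32  rss  (8B, 8-aligned); 32..33  state  (1B, 1-aligned); 33..40  -- tail padding (7B); sizeof = 40, alignof = 8
0..8  src  (8B, 4-aligned)
8..9  window  (1B, 1-aligned)
9..12  -- padding (3B)
12..52  ttl  (40B, 4-aligned)
within Header: rss at 24
12 + 24 = 36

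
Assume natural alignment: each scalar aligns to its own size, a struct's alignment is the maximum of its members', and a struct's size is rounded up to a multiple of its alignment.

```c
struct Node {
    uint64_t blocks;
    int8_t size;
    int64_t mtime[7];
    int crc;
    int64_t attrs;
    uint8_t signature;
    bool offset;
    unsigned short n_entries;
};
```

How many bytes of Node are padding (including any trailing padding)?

15

@0: blocks [8B, align 8] → 8
@8: size [1B, align 1] → 9
+7 pad (align 8)
@16: mtime [56B, align 8] → 72
@72: crc [4B, align 4] → 76
+4 pad (align 8)
@80: attrs [8B, align 8] → 88
@88: signature [1B, align 1] → 89
@89: offset [1B, align 1] → 90
@90: n_entries [2B, align 2] → 92
+4 tail pad (align 8)
size 96, align 8
data bytes 81, size 96 → padding 15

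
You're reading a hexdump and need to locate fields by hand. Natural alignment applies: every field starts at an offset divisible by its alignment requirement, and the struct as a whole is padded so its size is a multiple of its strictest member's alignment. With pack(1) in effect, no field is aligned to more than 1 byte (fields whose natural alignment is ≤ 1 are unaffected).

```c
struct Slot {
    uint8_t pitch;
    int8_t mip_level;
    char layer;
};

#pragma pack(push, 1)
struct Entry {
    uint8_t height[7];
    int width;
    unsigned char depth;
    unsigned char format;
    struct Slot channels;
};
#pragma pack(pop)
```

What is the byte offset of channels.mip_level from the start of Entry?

Slot: @0: pitch [1B, align 1] → 1; @1: mip_level [1B, align 1] → 2; @2: layer [1B, align 1] → 3; size 3, align 1
@0: height [7B, align 1] → 7
@7: width [4B, align 1] → 11
@11: depth [1B, align 1] → 12
@12: format [1B, align 1] → 13
@13: channels [3B, align 1] → 16
within Slot: mip_level at 1
13 + 1 = 14

14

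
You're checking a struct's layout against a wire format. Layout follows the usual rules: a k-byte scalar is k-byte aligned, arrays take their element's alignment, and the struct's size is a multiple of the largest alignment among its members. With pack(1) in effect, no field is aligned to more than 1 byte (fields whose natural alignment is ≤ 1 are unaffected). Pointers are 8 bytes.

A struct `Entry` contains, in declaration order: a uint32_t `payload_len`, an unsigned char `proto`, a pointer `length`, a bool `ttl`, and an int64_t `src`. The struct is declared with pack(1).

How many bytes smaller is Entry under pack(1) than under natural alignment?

10

natural layout:
  @0: payload_len [4B, align 4] → 4
  @4: proto [1B, align 1] → 5
  +3 pad (align 8)
  @8: length [8B, align 8] → 16
  @16: ttl [1B, align 1] → 17
  +7 pad (align 8)
  @24: src [8B, align 8] → 32
  size 32, align 8
packed(1) layout:
  @0: payload_len [4B, align 1] → 4
  @4: proto [1B, align 1] → 5
  @5: length [8B, align 1] → 13
  @13: ttl [1B, align 1] → 14
  @14: src [8B, align 1] → 22
  size 22, align 1
32 − 22 = 10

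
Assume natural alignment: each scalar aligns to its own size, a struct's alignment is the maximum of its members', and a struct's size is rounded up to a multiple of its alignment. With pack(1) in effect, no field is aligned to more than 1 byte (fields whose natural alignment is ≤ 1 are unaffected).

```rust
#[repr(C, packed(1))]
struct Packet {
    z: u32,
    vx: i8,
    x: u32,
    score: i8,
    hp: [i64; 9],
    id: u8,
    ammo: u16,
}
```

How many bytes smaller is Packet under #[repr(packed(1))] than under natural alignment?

11

natural layout:
  @0: z [4B, align 4] → 4
  @4: vx [1B, align 1] → 5
  +3 pad (align 4)
  @8: x [4B, align 4] → 12
  @12: score [1B, align 1] → 13
  +3 pad (align 8)
  @16: hp [72B, align 8] → 88
  @88: id [1B, align 1] → 89
  +1 pad (align 2)
  @90: ammo [2B, align 2] → 92
  +4 tail pad (align 8)
  size 96, align 8
packed(1) layout:
  @0: z [4B, align 1] → 4
  @4: vx [1B, align 1] → 5
  @5: x [4B, align 1] → 9
  @9: score [1B, align 1] → 10
  @10: hp [72B, align 1] → 82
  @82: id [1B, align 1] → 83
  @83: ammo [2B, align 1] → 85
  size 85, align 1
96 − 85 = 11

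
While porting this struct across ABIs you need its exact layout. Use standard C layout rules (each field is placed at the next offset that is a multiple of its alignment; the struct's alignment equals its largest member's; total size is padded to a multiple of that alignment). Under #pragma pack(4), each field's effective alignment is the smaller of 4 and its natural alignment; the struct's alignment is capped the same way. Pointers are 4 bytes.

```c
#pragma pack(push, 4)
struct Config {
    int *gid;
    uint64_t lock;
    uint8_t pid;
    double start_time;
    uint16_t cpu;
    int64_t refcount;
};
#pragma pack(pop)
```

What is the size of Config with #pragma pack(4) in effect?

0..4  gid  (4B, 4-aligned)
4..12  lock  (8B, 4-aligned)
12..13  pid  (1B, 1-aligned)
13..16  -- padding (3B)
16..24  start_time  (8B, 4-aligned)
24..26  cpu  (2B, 2-aligned)
26..28  -- padding (2B)
28..36  refcount  (8B, 4-aligned)
sizeof = 36, alignof = 4

36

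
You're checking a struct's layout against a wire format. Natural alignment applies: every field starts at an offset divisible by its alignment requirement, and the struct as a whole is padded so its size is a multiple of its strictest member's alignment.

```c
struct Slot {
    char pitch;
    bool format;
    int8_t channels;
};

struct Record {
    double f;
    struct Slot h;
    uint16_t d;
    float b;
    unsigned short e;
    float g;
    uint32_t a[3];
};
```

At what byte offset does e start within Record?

Slot: pitch at 0 (size 1, align 1) → ends 1; format at 1 (size 1, align 1) → ends 2; channels at 2 (size 1, align 1) → ends 3; total 3 bytes, alignment 1
f at 0 (size 8, align 8) → ends 8
h at 8 (size 3, align 1) → ends 11
pad 1 to align 2 for d
d at 12 (size 2, align 2) → ends 14
pad 2 to align 4 for b
b at 16 (size 4, align 4) → ends 20
e at 20 (size 2, align 2) → ends 22

20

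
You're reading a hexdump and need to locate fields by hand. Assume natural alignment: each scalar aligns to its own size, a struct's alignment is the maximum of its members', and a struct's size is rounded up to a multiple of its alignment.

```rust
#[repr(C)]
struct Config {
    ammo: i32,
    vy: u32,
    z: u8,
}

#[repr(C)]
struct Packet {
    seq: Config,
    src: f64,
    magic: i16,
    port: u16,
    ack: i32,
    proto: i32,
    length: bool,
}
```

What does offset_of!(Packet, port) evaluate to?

26

Config: @0: ammo [4B, align 4] → 4; @4: vy [4B, align 4] → 8; @8: z [1B, align 1] → 9; +3 tail pad (align 4); size 12, align 4
@0: seq [12B, align 4] → 12
+4 pad (align 8)
@16: src [8B, align 8] → 24
@24: magic [2B, align 2] → 26
@26: port [2B, align 2] → 28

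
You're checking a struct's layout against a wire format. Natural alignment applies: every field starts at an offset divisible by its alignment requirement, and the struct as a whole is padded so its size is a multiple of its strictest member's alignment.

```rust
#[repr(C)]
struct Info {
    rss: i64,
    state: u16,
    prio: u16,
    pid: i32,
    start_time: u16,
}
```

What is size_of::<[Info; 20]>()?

480

@0: rss [8B, align 8] → 8
@8: state [2B, align 2] → 10
@10: prio [2B, align 2] → 12
@12: pid [4B, align 4] → 16
@16: start_time [2B, align 2] → 18
+6 tail pad (align 8)
size 24, align 8
array of 20: 20 × 24 = 480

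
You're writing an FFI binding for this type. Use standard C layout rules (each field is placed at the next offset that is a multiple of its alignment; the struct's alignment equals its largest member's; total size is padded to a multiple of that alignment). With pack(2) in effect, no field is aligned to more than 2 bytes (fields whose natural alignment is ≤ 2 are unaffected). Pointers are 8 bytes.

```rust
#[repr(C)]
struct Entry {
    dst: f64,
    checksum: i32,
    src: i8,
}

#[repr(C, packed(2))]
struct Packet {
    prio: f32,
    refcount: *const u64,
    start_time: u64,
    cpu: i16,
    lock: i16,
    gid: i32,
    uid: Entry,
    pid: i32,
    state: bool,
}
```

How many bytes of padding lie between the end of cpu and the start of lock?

Entry: 0..8  dst  (8B, 8-aligned); 8..12  checksum  (4B, 4-aligned); 12..13  src  (1B, 1-aligned); 13..16  -- tail padding (3B); sizeof = 16, alignof = 8
0..4  prio  (4B, 2-aligned)
4..12  refcount  (8B, 2-aligned)
12..20  start_time  (8B, 2-aligned)
20..22  cpu  (2B, 2-aligned)
22..24  lock  (2B, 2-aligned)

0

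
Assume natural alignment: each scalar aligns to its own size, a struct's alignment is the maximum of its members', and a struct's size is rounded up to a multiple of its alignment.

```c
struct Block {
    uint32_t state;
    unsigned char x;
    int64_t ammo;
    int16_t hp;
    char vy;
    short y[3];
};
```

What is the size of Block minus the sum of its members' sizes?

10

@0: state [4B, align 4] → 4
@4: x [1B, align 1] → 5
+3 pad (align 8)
@8: ammo [8B, align 8] → 16
@16: hp [2B, align 2] → 18
@18: vy [1B, align 1] → 19
+1 pad (align 2)
@20: y [6B, align 2] → 26
+6 tail pad (align 8)
size 32, align 8
data bytes 22, size 32 → padding 10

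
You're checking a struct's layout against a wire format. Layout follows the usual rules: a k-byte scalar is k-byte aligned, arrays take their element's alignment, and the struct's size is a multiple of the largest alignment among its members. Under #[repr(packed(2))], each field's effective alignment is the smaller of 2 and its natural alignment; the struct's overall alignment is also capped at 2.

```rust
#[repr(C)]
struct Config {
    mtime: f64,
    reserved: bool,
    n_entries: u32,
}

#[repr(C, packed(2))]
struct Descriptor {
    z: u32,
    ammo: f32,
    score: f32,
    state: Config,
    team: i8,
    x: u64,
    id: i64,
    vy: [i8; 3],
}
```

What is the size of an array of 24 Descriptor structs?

Config: mtime at 0 (size 8, align 8) → ends 8; reserved at 8 (size 1, align 1) → ends 9; pad 3 to align 4 for n_entries; n_entries at 12 (size 4, align 4) → ends 16; total 16 bytes, alignment 8
z at 0 (size 4, align 2) → ends 4
ammo at 4 (size 4, align 2) → ends 8
score at 8 (size 4, align 2) → ends 12
state at 12 (size 16, align 2) → ends 28
team at 28 (size 1, align 1) → ends 29
pad 1 to align 2 for x
x at 30 (size 8, align 2) → ends 38
id at 38 (size 8, align 2) → ends 46
vy at 46 (size 3, align 1) → ends 49
tail pad 1 to reach multiple of 2
total 50 bytes, alignment 2
array of 24: 24 × 50 = 1200

1200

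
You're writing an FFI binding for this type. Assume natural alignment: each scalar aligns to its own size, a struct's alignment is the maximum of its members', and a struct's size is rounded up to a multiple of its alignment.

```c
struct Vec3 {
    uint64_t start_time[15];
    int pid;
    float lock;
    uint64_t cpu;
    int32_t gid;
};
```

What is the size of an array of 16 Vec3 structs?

0..120  start_time  (120B, 8-aligned)
120..124  pid  (4B, 4-aligned)
124..128  lock  (4B, 4-aligned)
128..136  cpu  (8B, 8-aligned)
136..140  gid  (4B, 4-aligned)
140..144  -- tail padding (4B)
sizeof = 144, alignof = 8
array of 16: 16 × 144 = 2304

2304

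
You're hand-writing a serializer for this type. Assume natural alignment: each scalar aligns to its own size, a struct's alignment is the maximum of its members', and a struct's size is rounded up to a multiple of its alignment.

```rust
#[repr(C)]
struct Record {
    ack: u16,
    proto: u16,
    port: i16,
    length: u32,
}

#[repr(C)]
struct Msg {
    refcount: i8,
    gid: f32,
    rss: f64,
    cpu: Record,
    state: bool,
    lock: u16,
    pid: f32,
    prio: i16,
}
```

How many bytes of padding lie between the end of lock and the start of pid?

0

Record: 0..2  ack  (2B, 2-aligned); 2..4  proto  (2B, 2-aligned); 4..6  port  (2B, 2-aligned); 6..8  -- padding (2B); 8..12  length  (4B, 4-aligned); sizeof = 12, alignof = 4
0..1  refcount  (1B, 1-aligned)
1..4  -- padding (3B)
4..8  gid  (4B, 4-aligned)
8..16  rss  (8B, 8-aligned)
16..28  cpu  (12B, 4-aligned)
28..29  state  (1B, 1-aligned)
29..30  -- padding (1B)
30..32  lock  (2B, 2-aligned)
32..36  pid  (4B, 4-aligned)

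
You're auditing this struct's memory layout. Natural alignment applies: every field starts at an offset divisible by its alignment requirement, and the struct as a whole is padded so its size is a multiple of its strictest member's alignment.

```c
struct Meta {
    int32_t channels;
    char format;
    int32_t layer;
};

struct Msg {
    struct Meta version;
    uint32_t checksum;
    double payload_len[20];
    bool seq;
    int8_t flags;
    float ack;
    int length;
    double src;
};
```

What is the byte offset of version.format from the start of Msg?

Meta: 0..4  channels  (4B, 4-aligned); 4..5  format  (1B, 1-aligned); 5..8  -- padding (3B); 8..12  layer  (4B, 4-aligned); sizeof = 12, alignof = 4
0..12  version  (12B, 4-aligned)
within Meta: format at 4
0 + 4 = 4

4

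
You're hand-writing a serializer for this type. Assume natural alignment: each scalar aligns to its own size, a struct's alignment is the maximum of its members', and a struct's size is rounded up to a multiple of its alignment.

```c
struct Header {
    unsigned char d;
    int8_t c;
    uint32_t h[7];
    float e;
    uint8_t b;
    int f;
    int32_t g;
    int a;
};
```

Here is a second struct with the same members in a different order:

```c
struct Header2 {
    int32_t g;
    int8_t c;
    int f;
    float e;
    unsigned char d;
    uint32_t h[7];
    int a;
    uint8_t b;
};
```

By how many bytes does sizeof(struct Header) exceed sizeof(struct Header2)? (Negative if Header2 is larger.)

0..1  d  (1B, 1-aligned)
1..2  c  (1B, 1-aligned)
2..4  -- padding (2B)
4..32  h  (28B, 4-aligned)
32..36  e  (4B, 4-aligned)
36..37  b  (1B, 1-aligned)
37..40  -- padding (3B)
40..44  f  (4B, 4-aligned)
44..48  g  (4B, 4-aligned)
48..52  a  (4B, 4-aligned)
sizeof = 52, alignof = 4
— Header2 —
0..4  g  (4B, 4-aligned)
4..5  c  (1B, 1-aligned)
5..8  -- padding (3B)
8..12  f  (4B, 4-aligned)
12..16  e  (4B, 4-aligned)
16..17  d  (1B, 1-aligned)
17..20  -- padding (3B)
20..48  h  (28B, 4-aligned)
48..52  a  (4B, 4-aligned)
52..53  b  (1B, 1-aligned)
53..56  -- tail padding (3B)
sizeof = 56, alignof = 4
52 − 56 = -4

-4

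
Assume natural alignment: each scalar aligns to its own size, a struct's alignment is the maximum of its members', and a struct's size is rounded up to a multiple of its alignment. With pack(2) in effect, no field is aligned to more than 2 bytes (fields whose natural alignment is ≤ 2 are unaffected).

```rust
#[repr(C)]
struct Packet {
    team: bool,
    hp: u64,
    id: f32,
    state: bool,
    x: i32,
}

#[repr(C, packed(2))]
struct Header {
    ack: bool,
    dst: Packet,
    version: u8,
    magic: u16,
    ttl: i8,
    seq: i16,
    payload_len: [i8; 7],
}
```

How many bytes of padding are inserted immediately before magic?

1

Packet: 0..1  team  (1B, 1-aligned); 1..8  -- padding (7B); 8..16  hp  (8B, 8-aligned); 16..20  id  (4B, 4-aligned); 20..21  state  (1B, 1-aligned); 21..24  -- padding (3B); 24..28  x  (4B, 4-aligned); 28..32  -- tail padding (4B); sizeof = 32, alignof = 8
0..1  ack  (1B, 1-aligned)
1..2  -- padding (1B)
2..34  dst  (32B, 2-aligned)
34..35  version  (1B, 1-aligned)
35..36  -- padding (1B)
36..38  magic  (2B, 2-aligned)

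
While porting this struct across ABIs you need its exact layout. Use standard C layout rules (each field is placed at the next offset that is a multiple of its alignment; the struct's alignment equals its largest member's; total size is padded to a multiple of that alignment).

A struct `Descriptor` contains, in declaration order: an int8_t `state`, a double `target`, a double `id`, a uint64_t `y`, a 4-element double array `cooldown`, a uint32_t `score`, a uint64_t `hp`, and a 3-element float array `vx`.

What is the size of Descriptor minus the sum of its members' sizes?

15

state at 0 (size 1, align 1) → ends 1
pad 7 to align 8 for target
target at 8 (size 8, align 8) → ends 16
id at 16 (size 8, align 8) → ends 24
y at 24 (size 8, align 8) → ends 32
cooldown at 32 (size 32, align 8) → ends 64
score at 64 (size 4, align 4) → ends 68
pad 4 to align 8 for hp
hp at 72 (size 8, align 8) → ends 80
vx at 80 (size 12, align 4) → ends 92
tail pad 4 to reach multiple of 8
total 96 bytes, alignment 8
data bytes 81, size 96 → padding 15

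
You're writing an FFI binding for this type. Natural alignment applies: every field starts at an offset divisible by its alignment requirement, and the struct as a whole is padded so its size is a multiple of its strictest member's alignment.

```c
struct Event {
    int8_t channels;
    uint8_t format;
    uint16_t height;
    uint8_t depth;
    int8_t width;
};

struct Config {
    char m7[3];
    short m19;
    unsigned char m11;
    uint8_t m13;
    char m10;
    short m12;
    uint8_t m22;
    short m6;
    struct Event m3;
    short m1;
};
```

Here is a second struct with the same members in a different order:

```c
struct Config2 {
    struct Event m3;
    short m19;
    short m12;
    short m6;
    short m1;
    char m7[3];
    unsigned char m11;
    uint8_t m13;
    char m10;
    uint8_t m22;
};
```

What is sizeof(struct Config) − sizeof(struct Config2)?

Event: channels at 0 (size 1, align 1) → ends 1; format at 1 (size 1, align 1) → ends 2; height at 2 (size 2, align 2) → ends 4; depth at 4 (size 1, align 1) → ends 5; width at 5 (size 1, align 1) → ends 6; total 6 bytes, alignment 2
m7 at 0 (size 3, align 1) → ends 3
pad 1 to align 2 for m19
m19 at 4 (size 2, align 2) → ends 6
m11 at 6 (size 1, align 1) → ends 7
m13 at 7 (size 1, align 1) → ends 8
m10 at 8 (size 1, align 1) → ends 9
pad 1 to align 2 for m12
m12 at 10 (size 2, align 2) → ends 12
m22 at 12 (size 1, align 1) → ends 13
pad 1 to align 2 for m6
m6 at 14 (size 2, align 2) → ends 16
m3 at 16 (size 6, align 2) → ends 22
m1 at 22 (size 2, align 2) → ends 24
total 24 bytes, alignment 2
— Config2 —
m3 at 0 (size 6, align 2) → ends 6
m19 at 6 (size 2, align 2) → ends 8
m12 at 8 (size 2, align 2) → ends 10
m6 at 10 (size 2, align 2) → ends 12
m1 at 12 (size 2, align 2) → ends 14
m7 at 14 (size 3, align 1) → ends 17
m11 at 17 (size 1, align 1) → ends 18
m13 at 18 (size 1, align 1) → ends 19
m10 at 19 (size 1, align 1) → ends 20
m22 at 20 (size 1, align 1) → ends 21
tail pad 1 to reach multiple of 2
total 22 bytes, alignment 2
24 − 22 = 2

2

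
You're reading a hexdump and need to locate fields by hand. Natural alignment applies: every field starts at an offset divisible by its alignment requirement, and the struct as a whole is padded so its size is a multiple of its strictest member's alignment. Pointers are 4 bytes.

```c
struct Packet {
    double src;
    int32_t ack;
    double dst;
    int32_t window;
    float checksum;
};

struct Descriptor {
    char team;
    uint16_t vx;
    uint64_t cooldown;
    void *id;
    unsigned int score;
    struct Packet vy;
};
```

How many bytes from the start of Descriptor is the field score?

Packet: src at 0 (size 8, align 8) → ends 8; ack at 8 (size 4, align 4) → ends 12; pad 4 to align 8 for dst; dst at 16 (size 8, align 8) → ends 24; window at 24 (size 4, align 4) → ends 28; checksum at 28 (size 4, align 4) → ends 32; total 32 bytes, alignment 8
team at 0 (size 1, align 1) → ends 1
pad 1 to align 2 for vx
vx at 2 (size 2, align 2) → ends 4
pad 4 to align 8 for cooldown
cooldown at 8 (size 8, align 8) → ends 16
id at 16 (size 4, align 4) → ends 20
score at 20 (size 4, align 4) → ends 24

20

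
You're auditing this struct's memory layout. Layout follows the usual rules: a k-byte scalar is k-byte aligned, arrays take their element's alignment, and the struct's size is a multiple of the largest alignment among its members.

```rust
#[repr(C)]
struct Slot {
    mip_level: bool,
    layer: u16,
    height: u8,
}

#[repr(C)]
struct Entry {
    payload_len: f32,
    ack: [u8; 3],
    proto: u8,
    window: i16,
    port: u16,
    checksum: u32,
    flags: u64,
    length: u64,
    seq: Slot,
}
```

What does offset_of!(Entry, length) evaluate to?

Slot: @0: mip_level [1B, align 1] → 1; +1 pad (align 2); @2: layer [2B, align 2] → 4; @4: height [1B, align 1] → 5; +1 tail pad (align 2); size 6, align 2
@0: payload_len [4B, align 4] → 4
@4: ack [3B, align 1] → 7
@7: proto [1B, align 1] → 8
@8: window [2B, align 2] → 10
@10: port [2B, align 2] → 12
@12: checksum [4B, align 4] → 16
@16: flags [8B, align 8] → 24
@24: length [8B, align 8] → 32

24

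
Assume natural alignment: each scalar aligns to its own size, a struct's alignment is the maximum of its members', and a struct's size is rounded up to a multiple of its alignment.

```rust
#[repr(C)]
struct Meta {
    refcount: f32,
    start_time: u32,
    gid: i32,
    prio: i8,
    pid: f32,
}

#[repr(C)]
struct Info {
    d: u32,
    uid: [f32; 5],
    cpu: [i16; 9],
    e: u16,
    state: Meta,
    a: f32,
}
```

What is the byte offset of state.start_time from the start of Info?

48

Meta: @0: refcount [4B, align 4] → 4; @4: start_time [4B, align 4] → 8; @8: gid [4B, align 4] → 12; @12: prio [1B, align 1] → 13; +3 pad (align 4); @16: pid [4B, align 4] → 20; size 20, align 4
@0: d [4B, align 4] → 4
@4: uid [20B, align 4] → 24
@24: cpu [18B, align 2] → 42
@42: e [2B, align 2] → 44
@44: state [20B, align 4] → 64
within Meta: start_time at 4
44 + 4 = 48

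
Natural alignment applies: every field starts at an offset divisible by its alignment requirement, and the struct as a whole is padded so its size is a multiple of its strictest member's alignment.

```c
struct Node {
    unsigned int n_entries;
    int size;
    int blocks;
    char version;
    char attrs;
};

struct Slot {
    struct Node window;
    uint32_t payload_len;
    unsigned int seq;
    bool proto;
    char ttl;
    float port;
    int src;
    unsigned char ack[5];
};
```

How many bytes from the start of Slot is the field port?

Node: 0..4  n_entries  (4B, 4-aligned); 4..8  size  (4B, 4-aligned); 8..12  blocks  (4B, 4-aligned); 12..13  version  (1B, 1-aligned); 13..14  attrs  (1B, 1-aligned); 14..16  -- tail padding (2B); sizeof = 16, alignof = 4
0..16  window  (16B, 4-aligned)
16..20  payload_len  (4B, 4-aligned)
20..24  seq  (4B, 4-aligned)
24..25  proto  (1B, 1-aligned)
25..26  ttl  (1B, 1-aligned)
26..28  -- padding (2B)
28..32  port  (4B, 4-aligned)

28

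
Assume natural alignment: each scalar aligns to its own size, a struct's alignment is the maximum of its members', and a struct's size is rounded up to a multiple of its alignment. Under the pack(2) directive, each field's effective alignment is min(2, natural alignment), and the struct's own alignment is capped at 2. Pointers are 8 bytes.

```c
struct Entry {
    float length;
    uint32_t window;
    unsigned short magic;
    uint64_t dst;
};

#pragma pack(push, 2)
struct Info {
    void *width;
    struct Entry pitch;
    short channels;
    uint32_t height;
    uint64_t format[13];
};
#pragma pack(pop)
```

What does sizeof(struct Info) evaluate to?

142

Entry: 0..4  length  (4B, 4-aligned); 4..8  window  (4B, 4-aligned); 8..10  magic  (2B, 2-aligned); 10..16  -- padding (6B); 16..24  dst  (8B, 8-aligned); sizeof = 24, alignof = 8
0..8  width  (8B, 2-aligned)
8..32  pitch  (24B, 2-aligned)
32..34  channels  (2B, 2-aligned)
34..38  height  (4B, 2-aligned)
38..142  format  (104B, 2-aligned)
sizeof = 142, alignof = 2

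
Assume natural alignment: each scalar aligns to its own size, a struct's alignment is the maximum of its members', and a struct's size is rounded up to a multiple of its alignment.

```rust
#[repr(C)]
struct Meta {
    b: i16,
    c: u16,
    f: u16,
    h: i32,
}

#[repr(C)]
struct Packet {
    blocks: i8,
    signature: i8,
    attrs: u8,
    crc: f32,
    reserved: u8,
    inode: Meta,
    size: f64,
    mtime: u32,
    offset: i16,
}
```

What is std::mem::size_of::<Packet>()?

40

Meta: 0..2  b  (2B, 2-aligned); 2..4  c  (2B, 2-aligned); 4..6  f  (2B, 2-aligned); 6..8  -- padding (2B); 8..12  h  (4B, 4-aligned); sizeof = 12, alignof = 4
0..1  blocks  (1B, 1-aligned)
1..2  signature  (1B, 1-aligned)
2..3  attrs  (1B, 1-aligned)
3..4  -- padding (1B)
4..8  crc  (4B, 4-aligned)
8..9  reserved  (1B, 1-aligned)
9..12  -- padding (3B)
12..24  inode  (12B, 4-aligned)
24..32  size  (8B, 8-aligned)
32..36  mtime  (4B, 4-aligned)
36..38  offset  (2B, 2-aligned)
38..40  -- tail padding (2B)
sizeof = 40, alignof = 8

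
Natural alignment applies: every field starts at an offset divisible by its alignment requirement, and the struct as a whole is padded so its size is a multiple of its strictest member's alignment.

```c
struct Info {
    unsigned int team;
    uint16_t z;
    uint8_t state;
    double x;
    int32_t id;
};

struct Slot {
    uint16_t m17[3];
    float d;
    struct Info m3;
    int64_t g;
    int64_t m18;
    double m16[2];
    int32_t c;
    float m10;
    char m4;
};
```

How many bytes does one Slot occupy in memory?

Info: @0: team [4B, align 4] → 4; @4: z [2B, align 2] → 6; @6: state [1B, align 1] → 7; +1 pad (align 8); @8: x [8B, align 8] → 16; @16: id [4B, align 4] → 20; +4 tail pad (align 8); size 24, align 8
@0: m17 [6B, align 2] → 6
+2 pad (align 4)
@8: d [4B, align 4] → 12
+4 pad (align 8)
@16: m3 [24B, align 8] → 40
@40: g [8B, align 8] → 48
@48: m18 [8B, align 8] → 56
@56: m16 [16B, align 8] → 72
@72: c [4B, align 4] → 76
@76: m10 [4B, align 4] → 80
@80: m4 [1B, align 1] → 81
+7 tail pad (align 8)
size 88, align 8

88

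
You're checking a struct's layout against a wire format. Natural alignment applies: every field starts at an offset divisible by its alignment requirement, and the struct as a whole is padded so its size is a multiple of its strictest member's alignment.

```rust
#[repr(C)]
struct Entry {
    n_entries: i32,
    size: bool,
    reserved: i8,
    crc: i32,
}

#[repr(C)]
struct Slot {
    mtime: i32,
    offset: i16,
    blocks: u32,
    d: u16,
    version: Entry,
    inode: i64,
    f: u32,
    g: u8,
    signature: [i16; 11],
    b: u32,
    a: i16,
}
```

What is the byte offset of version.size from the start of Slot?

20

Entry: n_entries at 0 (size 4, align 4) → ends 4; size at 4 (size 1, align 1) → ends 5; reserved at 5 (size 1, align 1) → ends 6; pad 2 to align 4 for crc; crc at 8 (size 4, align 4) → ends 12; total 12 bytes, alignment 4
mtime at 0 (size 4, align 4) → ends 4
offset at 4 (size 2, align 2) → ends 6
pad 2 to align 4 for blocks
blocks at 8 (size 4, align 4) → ends 12
d at 12 (size 2, align 2) → ends 14
pad 2 to align 4 for version
version at 16 (size 12, align 4) → ends 28
within Entry: size at 4
16 + 4 = 20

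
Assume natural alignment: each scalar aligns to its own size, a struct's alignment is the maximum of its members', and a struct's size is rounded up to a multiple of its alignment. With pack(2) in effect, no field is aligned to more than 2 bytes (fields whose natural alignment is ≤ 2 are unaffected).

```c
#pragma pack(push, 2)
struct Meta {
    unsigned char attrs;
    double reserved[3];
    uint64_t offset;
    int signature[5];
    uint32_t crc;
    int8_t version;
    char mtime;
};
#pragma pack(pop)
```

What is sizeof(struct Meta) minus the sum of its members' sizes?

1

attrs at 0 (size 1, align 1) → ends 1
pad 1 to align 2 for reserved
reserved at 2 (size 24, align 2) → ends 26
offset at 26 (size 8, align 2) → ends 34
signature at 34 (size 20, align 2) → ends 54
crc at 54 (size 4, align 2) → ends 58
version at 58 (size 1, align 1) → ends 59
mtime at 59 (size 1, align 1) → ends 60
total 60 bytes, alignment 2
data bytes 59, size 60 → padding 1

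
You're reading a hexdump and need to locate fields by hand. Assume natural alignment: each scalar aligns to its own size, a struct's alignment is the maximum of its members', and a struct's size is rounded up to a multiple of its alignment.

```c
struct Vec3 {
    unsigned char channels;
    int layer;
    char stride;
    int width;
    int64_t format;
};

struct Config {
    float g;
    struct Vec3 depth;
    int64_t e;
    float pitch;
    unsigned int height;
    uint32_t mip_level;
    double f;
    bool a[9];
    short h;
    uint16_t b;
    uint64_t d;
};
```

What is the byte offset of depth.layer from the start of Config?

Vec3: 0..1  channels  (1B, 1-aligned); 1..4  -- padding (3B); 4..8  layer  (4B, 4-aligned); 8..9  stride  (1B, 1-aligned); 9..12  -- padding (3B); 12..16  width  (4B, 4-aligned); 16..24  format  (8B, 8-aligned); sizeof = 24, alignof = 8
0..4  g  (4B, 4-aligned)
4..8  -- padding (4B)
8..32  depth  (24B, 8-aligned)
within Vec3: layer at 4
8 + 4 = 12

12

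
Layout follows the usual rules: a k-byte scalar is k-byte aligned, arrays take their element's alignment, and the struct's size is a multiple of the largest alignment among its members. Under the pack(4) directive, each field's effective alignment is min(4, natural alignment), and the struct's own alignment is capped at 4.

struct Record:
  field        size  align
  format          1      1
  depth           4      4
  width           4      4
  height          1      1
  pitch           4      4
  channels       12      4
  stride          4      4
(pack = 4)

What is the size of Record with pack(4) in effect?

0..1  format  (1B, 1-aligned)
1..4  -- padding (3B)
4..8  depth  (4B, 4-aligned)
8..12  width  (4B, 4-aligned)
12..13  height  (1B, 1-aligned)
13..16  -- padding (3B)
16..20  pitch  (4B, 4-aligned)
20..32  channels  (12B, 4-aligned)
32..36  stride  (4B, 4-aligned)
sizeof = 36, alignof = 4

36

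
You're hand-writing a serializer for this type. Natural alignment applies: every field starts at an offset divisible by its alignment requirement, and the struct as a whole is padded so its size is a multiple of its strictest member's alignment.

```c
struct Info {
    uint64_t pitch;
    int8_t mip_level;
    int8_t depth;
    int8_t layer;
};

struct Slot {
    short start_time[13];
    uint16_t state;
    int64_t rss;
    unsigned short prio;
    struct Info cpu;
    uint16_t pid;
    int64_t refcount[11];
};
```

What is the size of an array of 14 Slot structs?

2240

Info: pitch at 0 (size 8, align 8) → ends 8; mip_level at 8 (size 1, align 1) → ends 9; depth at 9 (size 1, align 1) → ends 10; layer at 10 (size 1, align 1) → ends 11; tail pad 5 to reach multiple of 8; total 16 bytes, alignment 8
start_time at 0 (size 26, align 2) → ends 26
state at 26 (size 2, align 2) → ends 28
pad 4 to align 8 for rss
rss at 32 (size 8, align 8) → ends 40
prio at 40 (size 2, align 2) → ends 42
pad 6 to align 8 for cpu
cpu at 48 (size 16, align 8) → ends 64
pid at 64 (size 2, align 2) → ends 66
pad 6 to align 8 for refcount
refcount at 72 (size 88, align 8) → ends 160
total 160 bytes, alignment 8
array of 14: 14 × 160 = 2240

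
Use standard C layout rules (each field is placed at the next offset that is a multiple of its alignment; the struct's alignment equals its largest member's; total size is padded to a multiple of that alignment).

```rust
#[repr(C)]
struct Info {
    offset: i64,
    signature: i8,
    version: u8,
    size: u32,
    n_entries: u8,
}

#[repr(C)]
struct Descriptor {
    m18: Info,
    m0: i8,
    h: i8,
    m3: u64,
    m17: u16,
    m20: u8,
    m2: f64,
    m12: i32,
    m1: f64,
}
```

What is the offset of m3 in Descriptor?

Info: 0..8  offset  (8B, 8-aligned); 8..9  signature  (1B, 1-aligned); 9..10  version  (1B, 1-aligned); 10..12  -- padding (2B); 12..16  size  (4B, 4-aligned); 16..17  n_entries  (1B, 1-aligned); 17..24  -- tail padding (7B); sizeof = 24, alignof = 8
0..24  m18  (24B, 8-aligned)
24..25  m0  (1B, 1-aligned)
25..26  h  (1B, 1-aligned)
26..32  -- padding (6B)
32..40  m3  (8B, 8-aligned)

32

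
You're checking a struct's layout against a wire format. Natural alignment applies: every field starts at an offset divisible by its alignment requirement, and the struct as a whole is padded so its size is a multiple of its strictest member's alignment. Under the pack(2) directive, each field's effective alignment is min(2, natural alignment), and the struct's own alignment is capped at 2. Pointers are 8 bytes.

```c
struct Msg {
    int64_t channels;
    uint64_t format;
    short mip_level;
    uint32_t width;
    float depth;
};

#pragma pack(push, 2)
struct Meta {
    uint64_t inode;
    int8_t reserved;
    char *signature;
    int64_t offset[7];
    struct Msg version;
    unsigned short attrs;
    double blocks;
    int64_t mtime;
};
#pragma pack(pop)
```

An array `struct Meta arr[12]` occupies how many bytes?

1488

Msg: 0..8  channels  (8B, 8-aligned); 8..16  format  (8B, 8-aligned); 16..18  mip_level  (2B, 2-aligned); 18..20  -- padding (2B); 20..24  width  (4B, 4-aligned); 24..28  depth  (4B, 4-aligned); 28..32  -- tail padding (4B); sizeof = 32, alignof = 8
0..8  inode  (8B, 2-aligned)
8..9  reserved  (1B, 1-aligned)
9..10  -- padding (1B)
10..18  signature  (8B, 2-aligned)
18..74  offset  (56B, 2-aligned)
74..106  version  (32B, 2-aligned)
106..108  attrs  (2B, 2-aligned)
108..116  blocks  (8B, 2-aligned)
116..124  mtime  (8B, 2-aligned)
sizeof = 124, alignof = 2
array of 12: 12 × 124 = 1488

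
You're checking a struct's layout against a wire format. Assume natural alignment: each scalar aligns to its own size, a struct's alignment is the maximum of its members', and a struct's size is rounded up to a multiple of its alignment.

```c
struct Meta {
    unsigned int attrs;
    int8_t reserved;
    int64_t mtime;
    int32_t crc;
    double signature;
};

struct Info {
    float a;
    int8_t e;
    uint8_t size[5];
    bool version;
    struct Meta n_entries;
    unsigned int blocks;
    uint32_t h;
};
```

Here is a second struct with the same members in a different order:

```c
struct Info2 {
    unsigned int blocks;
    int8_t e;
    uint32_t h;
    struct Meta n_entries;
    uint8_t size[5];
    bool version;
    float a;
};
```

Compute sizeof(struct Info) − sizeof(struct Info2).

Meta: attrs at 0 (size 4, align 4) → ends 4; reserved at 4 (size 1, align 1) → ends 5; pad 3 to align 8 for mtime; mtime at 8 (size 8, align 8) → ends 16; crc at 16 (size 4, align 4) → ends 20; pad 4 to align 8 for signature; signature at 24 (size 8, align 8) → ends 32; total 32 bytes, alignment 8
a at 0 (size 4, align 4) → ends 4
e at 4 (size 1, align 1) → ends 5
size at 5 (size 5, align 1) → ends 10
version at 10 (size 1, align 1) → ends 11
pad 5 to align 8 for n_entries
n_entries at 16 (size 32, align 8) → ends 48
blocks at 48 (size 4, align 4) → ends 52
h at 52 (size 4, align 4) → ends 56
total 56 bytes, alignment 8
— Info2 —
blocks at 0 (size 4, align 4) → ends 4
e at 4 (size 1, align 1) → ends 5
pad 3 to align 4 for h
h at 8 (size 4, align 4) → ends 12
pad 4 to align 8 for n_entries
n_entries at 16 (size 32, align 8) → ends 48
size at 48 (size 5, align 1) → ends 53
version at 53 (size 1, align 1) → ends 54
pad 2 to align 4 for a
a at 56 (size 4, align 4) → ends 60
tail pad 4 to reach multiple of 8
total 64 bytes, alignment 8
56 − 64 = -8

-8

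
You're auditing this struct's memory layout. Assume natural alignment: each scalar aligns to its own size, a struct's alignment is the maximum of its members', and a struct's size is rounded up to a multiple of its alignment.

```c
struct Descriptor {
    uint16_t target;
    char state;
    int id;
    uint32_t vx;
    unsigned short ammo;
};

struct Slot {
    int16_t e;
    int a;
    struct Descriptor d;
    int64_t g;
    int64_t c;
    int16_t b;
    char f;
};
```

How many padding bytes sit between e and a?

Descriptor: @0: target [2B, align 2] → 2; @2: state [1B, align 1] → 3; +1 pad (align 4); @4: id [4B, align 4] → 8; @8: vx [4B, align 4] → 12; @12: ammo [2B, align 2] → 14; +2 tail pad (align 4); size 16, align 4
@0: e [2B, align 2] → 2
+2 pad (align 4)
@4: a [4B, align 4] → 8

2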